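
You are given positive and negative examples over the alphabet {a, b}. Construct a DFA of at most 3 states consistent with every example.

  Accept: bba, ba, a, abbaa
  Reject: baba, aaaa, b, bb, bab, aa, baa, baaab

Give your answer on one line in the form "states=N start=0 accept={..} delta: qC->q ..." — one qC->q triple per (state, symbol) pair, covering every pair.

State merging on the prefix tree: take the shortest (then alphabetical) example prefix whose next move is undefined and point that move at state 0, else 1, else 2, ...; a target is out if some Accept/Reject pair would then sit in one state with the same input left (inseparable). If every existing state is out, open a new one.
a: 0a undefined. 0a->0: no, a/aaaa meet in 0. Open state 1: 0a->1.
b: 0b undefined. 0b->0: ok.
aa: 1a undefined. 1a->0: ok.
ab: 1b undefined. 1b->0: no, bba/baba meet in 1. 1b->1: no, bba/bab meet in 1. Open state 2: 1b->2.
abb: 2b undefined. 2b->0: no, abbaa/aaaa meet in 0. 2b->1: ok.
baba: 2a undefined. 2a->0: ok.
All examples now run through 3 states with every (state, symbol) defined. Accept strings end in {1}, Reject strings end in {0,2}; accept={1}.

states=3 start=0 accept={1} delta: 0a->1 0b->0 1a->0 1b->2 2a->0 2b->1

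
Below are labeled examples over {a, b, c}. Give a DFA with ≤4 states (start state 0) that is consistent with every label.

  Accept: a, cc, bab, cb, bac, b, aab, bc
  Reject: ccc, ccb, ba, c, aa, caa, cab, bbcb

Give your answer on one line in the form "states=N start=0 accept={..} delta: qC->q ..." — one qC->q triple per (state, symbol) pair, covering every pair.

State merging on the prefix tree: take the shortest (then alphabetical) example prefix whose next move is undefined and point that move at state 0, else 1, else 2, ...; a target is out if some Accept/Reject pair would then sit in one state with the same input left (inseparable). If every existing state is out, open a new one.
a: 0a undefined. 0a->0: no, a/aa meet in 0. Open state 1: 0a->1.
b: 0b undefined. 0b->0: no, a/ba meet in 1. 0b->1: ok.
c: 0c undefined. 0c->0: no, a/ccb meet in 1. 0c->1: no, a/c meet in 1. Open state 2: 0c->2.
aa: 1a undefined. 1a->0: no, bac/c meet in 2. 1a->1: no, a/ba meet in 1. 1a->2: ok.
bb: 1b undefined. 1b->0: no, bab/bbcb meet in 2 with "b" left. 1b->1: ok.
bc: 1c undefined. 1c->0: no, a/bbcb meet in 1. 1c->1: no, a/bbcb meet in 1. 1c->2: no, bab/bbcb meet in 2 with "b" left. Open state 3: 1c->3.
ca: 2a undefined. 2a->0: no, a/caa meet in 1. 2a->1: no, a/cab meet in 1. 2a->2: no, bab/cab meet in 2 with "b" left. 2a->3: ok.
cb: 2b undefined. 2b->0: ok.
cc: 2c undefined. 2c->0: no, a/ccb meet in 1. 2c->1: no, a/ccb meet in 1. 2c->2: no, cc/ccc meet in 2. 2c->3: ok.
caa: 3a undefined. 3a->0: no, bab/caa meet in 0. 3a->1: no, a/caa meet in 1. 3a->2: ok.
cab: 3b undefined. 3b->0: no, bab/ccb meet in 0. 3b->1: no, a/ccb meet in 1. 3b->2: ok.
ccc: 3c undefined. 3c->0: no, bab/ccc meet in 0. 3c->1: no, a/ccc meet in 1. 3c->2: ok.
All examples now run through 4 states with every (state, symbol) defined. Accept strings end in {0,1,3}, Reject strings end in {2}; accept={0,1,3}.

states=4 start=0 accept={0,1,3} delta: 0a->1 0b->1 0c->2 1a->2 1b->1 1c->3 2a->3 2b->0 2c->3 3a->2 3b->2 3c->2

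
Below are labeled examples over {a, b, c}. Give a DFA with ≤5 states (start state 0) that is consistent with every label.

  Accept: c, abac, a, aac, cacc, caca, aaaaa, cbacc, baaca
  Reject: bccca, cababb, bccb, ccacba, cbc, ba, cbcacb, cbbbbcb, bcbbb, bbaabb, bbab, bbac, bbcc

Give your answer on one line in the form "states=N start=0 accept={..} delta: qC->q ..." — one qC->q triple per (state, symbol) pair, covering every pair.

Fold the examples into a partial DFA from state 0: repeatedly fix the first undefined (state, symbol) met by the shortest-then-alphabetical prefix, trying targets in increasing order and rejecting any under which an Accept and a Reject string meet in one state with the same remainder; add a state when all current targets are rejected. Accepting states are where Accept strings end.
a: 0a undefined. 0a->0: ok.
b: 0b undefined. 0b->0: no, c/bbac meet in 0 with "c" left. Open state 1: 0b->1.
c: 0c undefined. 0c->0: ok.
ba: 1a undefined. 1a->0: no, c/ccacba meet in 0. 1a->1: no, abac/cbc meet in 1 with "c" left. Open state 2: 1a->2.
bb: 1b undefined. 1b->0: no, c/bbaabb meet in 0. 1b->1: no, abac/bbac meet in 2 with "c" left. 1b->2: no, cbacc/bbcc meet in 2 with "cc" left. Open state 3: 1b->3.
bc: 1c undefined. 1c->0: no, c/bccca meet in 0. 1c->1: ok.
baa: 2a undefined. 2a->0: ok.
bba: 3a undefined. 3a->0: no, c/bbac meet in 0. 3a->1: ok.
bbc: 3c undefined. 3c->0: no, c/bbcc meet in 0. 3c->1: ok.
abac: 2c undefined. 2c->0: ok.
bcbb: 3b undefined. 3b->0: ok.
bbaab: 2b undefined. 2b->0: ok.
All examples now run through 4 states with every (state, symbol) defined. Accept strings end in {0}, Reject strings end in {1,2,3}; accept={0}.

states=4 start=0 accept={0} delta: 0a->0 0b->1 0c->0 1a->2 1b->3 1c->1 2a->0 2b->0 2c->0 3a->1 3b->0 3c->1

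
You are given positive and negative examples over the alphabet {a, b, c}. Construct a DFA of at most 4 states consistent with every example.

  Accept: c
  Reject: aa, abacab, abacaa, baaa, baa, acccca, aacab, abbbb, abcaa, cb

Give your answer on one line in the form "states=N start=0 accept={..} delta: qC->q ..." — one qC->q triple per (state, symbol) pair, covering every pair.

Grow the machine one transition at a time. Run the examples from 0; the earliest place one falls off (shortest prefix, ties alphabetical) gets sent to the lowest-numbered state that keeps every Accept/Reject pair distinguishable — a pair clashes when both reach the same state with identical unread suffix — and to a fresh state only if none does.
a: 0a undefined. 0a->0: ok.
b: 0b undefined. 0b->0: ok.
c: 0c undefined. 0c->0: no, c/aa meet in 0. Open state 1: 0c->1.
cb: 1b undefined. 1b->0: ok.
acc: 1c undefined. 1c->0: ok.
aaca: 1a undefined. 1a->0: ok.
All examples now run through 2 states with every (state, symbol) defined. Accept strings end in {1}, Reject strings end in {0}; accept={1}.

states=2 start=0 accept={1} delta: 0a->0 0b->0 0c->1 1a->0 1b->0 1c->0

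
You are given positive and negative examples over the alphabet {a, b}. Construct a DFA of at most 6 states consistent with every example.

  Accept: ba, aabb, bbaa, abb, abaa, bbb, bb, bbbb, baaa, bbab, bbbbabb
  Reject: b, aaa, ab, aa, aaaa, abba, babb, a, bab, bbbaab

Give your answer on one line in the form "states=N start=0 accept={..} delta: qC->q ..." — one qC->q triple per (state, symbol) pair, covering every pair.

Fold the examples into a partial DFA from state 0: repeatedly fix the first undefined (state, symbol) met by the shortest-then-alphabetical prefix, trying targets in increasing order and rejecting any under which an Accept and a Reject string meet in one state with the same remainder; add a state when all current targets are rejected. Accepting states are where Accept strings end.
a: 0a undefined. 0a->0: ok.
b: 0b undefined. 0b->0: no, ba/b meet in 0. Open state 1: 0b->1.
ba: 1a undefined. 1a->0: no, ba/aaa meet in 0. 1a->1: no, ba/b meet in 1. Open state 2: 1a->2.
bb: 1b undefined. 1b->0: no, aabb/aaa meet in 0. 1b->1: no, ba/abba meet in 2. 1b->2: no, abaa/abba meet in 2 with "a" left. Open state 3: 1b->3.
baa: 2a undefined. 2a->0: no, abaa/aaa meet in 0. 2a->1: no, abaa/b meet in 1. 2a->2: ok.
bab: 2b undefined. 2b->0: ok.
bba: 3a undefined. 3a->0: no, bbaa/aaa meet in 0. 3a->1: ok.
bbb: 3b undefined. 3b->0: no, bbb/aaa meet in 0. 3b->1: no, bbb/b meet in 1. 3b->2: no, bbbb/aaa meet in 0. 3b->3: ok.
All examples now run through 4 states with every (state, symbol) defined. Accept strings end in {2,3}, Reject strings end in {0,1}; accept={2,3}.

states=4 start=0 accept={2,3} delta: 0a->0 0b->1 1a->2 1b->3 2a->2 2b->0 3a->1 3b->3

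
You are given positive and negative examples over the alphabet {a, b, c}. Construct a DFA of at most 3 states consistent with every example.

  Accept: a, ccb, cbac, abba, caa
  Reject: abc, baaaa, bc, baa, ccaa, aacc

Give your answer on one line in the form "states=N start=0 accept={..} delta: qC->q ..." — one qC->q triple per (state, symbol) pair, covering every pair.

states=3 start=0 accept={0,2} delta: 0a->0 0b->1 0c->2 1a->1 1b->0 1c->1 2a->0 2b->0 2c->1

State merging on the prefix tree: take the shortest (then alphabetical) example prefix whose next move is undefined and point that move at state 0, else 1, else 2, ...; a target is out if some Accept/Reject pair would then sit in one state with the same input left (inseparable). If every existing state is out, open a new one.
a: 0a undefined. 0a->0: ok.
b: 0b undefined. 0b->0: no, a/baaaa meet in 0. Open state 1: 0b->1.
c: 0c undefined. 0c->0: no, a/ccaa meet in 0. 0c->1: no, caa/baa meet in 1 with "aa" left. Open state 2: 0c->2.
ba: 1a undefined. 1a->0: no, a/baaaa meet in 0. 1a->1: ok.
bc: 1c undefined. 1c->0: no, a/abc meet in 0. 1c->1: ok.
ca: 2a undefined. 2a->0: ok.
cb: 2b undefined. 2b->0: ok.
cc: 2c undefined. 2c->0: no, a/ccaa meet in 0. 2c->1: ok.
abb: 1b undefined. 1b->0: ok.
All examples now run through 3 states with every (state, symbol) defined. Accept strings end in {0,2}, Reject strings end in {1}; accept={0,2}.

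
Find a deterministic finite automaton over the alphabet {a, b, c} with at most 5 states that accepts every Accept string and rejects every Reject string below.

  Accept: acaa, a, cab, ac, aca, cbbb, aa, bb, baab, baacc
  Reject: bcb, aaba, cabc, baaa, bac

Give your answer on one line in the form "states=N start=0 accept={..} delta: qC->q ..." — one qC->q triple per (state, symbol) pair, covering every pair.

states=4 start=0 accept={0,1} delta: 0a->0 0b->1 0c->0 1a->2 1b->0 1c->2 2a->3 2b->2 2c->2 3a->2 3b->0 3c->0

State merging on the prefix tree: take the shortest (then alphabetical) example prefix whose next move is undefined and point that move at state 0, else 1, else 2, ...; a target is out if some Accept/Reject pair would then sit in one state with the same input left (inseparable). If every existing state is out, open a new one.
a: 0a undefined. 0a->0: ok.
b: 0b undefined. 0b->0: no, a/aaba meet in 0. Open state 1: 0b->1.
c: 0c undefined. 0c->0: ok.
ba: 1a undefined. 1a->0: no, acaa/aaba meet in 0. 1a->1: no, cab/aaba meet in 1. Open state 2: 1a->2.
bb: 1b undefined. 1b->0: ok.
bc: 1c undefined. 1c->0: no, acaa/cabc meet in 0. 1c->1: no, acaa/bcb meet in 0. 1c->2: ok.
baa: 2a undefined. 2a->0: no, acaa/baaa meet in 0. 2a->1: no, baacc/bac meet in 2 with "c" left. 2a->2: no, baab/bcb meet in 2 with "b" left. Open state 3: 2a->3.
bac: 2c undefined. 2c->0: no, acaa/bac meet in 0. 2c->1: no, cab/bac meet in 1. 2c->2: ok.
bcb: 2b undefined. 2b->0: no, acaa/bcb meet in 0. 2b->1: no, cab/bcb meet in 1. 2b->2: ok.
baaa: 3a undefined. 3a->0: no, acaa/baaa meet in 0. 3a->1: no, cab/baaa meet in 1. 3a->2: ok.
baab: 3b undefined. 3b->0: ok.
baac: 3c undefined. 3c->0: ok.
All examples now run through 4 states with every (state, symbol) defined. Accept strings end in {0,1}, Reject strings end in {2}; accept={0,1}.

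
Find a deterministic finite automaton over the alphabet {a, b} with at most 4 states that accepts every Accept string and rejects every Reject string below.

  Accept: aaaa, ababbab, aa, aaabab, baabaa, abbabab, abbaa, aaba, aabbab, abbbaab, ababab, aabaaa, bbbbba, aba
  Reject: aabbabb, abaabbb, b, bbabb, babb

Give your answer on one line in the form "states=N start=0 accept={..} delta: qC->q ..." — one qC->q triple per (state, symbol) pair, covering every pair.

states=4 start=0 accept={0,2,3} delta: 0a->0 0b->1 1a->2 1b->1 2a->2 2b->3 3a->2 3b->1

State merging on the prefix tree: take the shortest (then alphabetical) example prefix whose next move is undefined and point that move at state 0, else 1, else 2, ...; a target is out if some Accept/Reject pair would then sit in one state with the same input left (inseparable). If every existing state is out, open a new one.
a: 0a undefined. 0a->0: ok.
b: 0b undefined. 0b->0: no, aaaa/aabbabb meet in 0. Open state 1: 0b->1.
ba: 1a undefined. 1a->0: no, aaabab/b meet in 1. 1a->1: no, aaba/b meet in 1. Open state 2: 1a->2.
bb: 1b undefined. 1b->0: no, aaaa/aabbabb meet in 0. 1b->1: ok.
baa: 2a undefined. 2a->0: no, abbbaab/abaabbb meet in 1. 2a->1: no, baabaa/abaabbb meet in 1. 2a->2: ok.
bab: 2b undefined. 2b->0: no, abbabab/aabbabb meet in 1. 2b->1: no, ababbab/aabbabb meet in 1. 2b->2: no, ababbab/aabbabb meet in 2. Open state 3: 2b->3.
babb: 3b undefined. 3b->0: no, aaaa/aabbabb meet in 0. 3b->1: ok.
ababa: 3a undefined. 3a->0: no, abbabab/aabbabb meet in 1. 3a->1: no, abbabab/aabbabb meet in 1. 3a->2: ok.
All examples now run through 4 states with every (state, symbol) defined. Accept strings end in {0,2,3}, Reject strings end in {1}; accept={0,2,3}.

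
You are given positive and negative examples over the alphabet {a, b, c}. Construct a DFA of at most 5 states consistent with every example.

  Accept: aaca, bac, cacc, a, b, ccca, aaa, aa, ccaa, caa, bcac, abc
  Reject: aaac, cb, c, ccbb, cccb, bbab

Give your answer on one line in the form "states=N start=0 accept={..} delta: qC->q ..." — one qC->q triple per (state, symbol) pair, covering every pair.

states=3 start=0 accept={0,1} delta: 0a->0 0b->1 0c->2 1a->1 1b->2 1c->1 2a->1 2b->2 2c->0

Fold the examples into a partial DFA from state 0: repeatedly fix the first undefined (state, symbol) met by the shortest-then-alphabetical prefix, trying targets in increasing order and rejecting any under which an Accept and a Reject string meet in one state with the same remainder; add a state when all current targets are rejected. Accepting states are where Accept strings end.
a: 0a undefined. 0a->0: ok.
b: 0b undefined. 0b->0: no, bac/aaac meet in 0 with "c" left. Open state 1: 0b->1.
c: 0c undefined. 0c->0: no, aaca/aaac meet in 0. 0c->1: no, b/aaac meet in 1. Open state 2: 0c->2.
ba: 1a undefined. 1a->0: no, bac/aaac meet in 2. 1a->1: ok.
bb: 1b undefined. 1b->0: no, b/bbab meet in 1. 1b->1: no, b/bbab meet in 1. 1b->2: ok.
bc: 1c undefined. 1c->0: no, bcac/aaac meet in 2. 1c->1: ok.
ca: 2a undefined. 2a->0: no, bac/bbab meet in 1. 2a->1: ok.
cb: 2b undefined. 2b->0: no, a/cb meet in 0. 2b->1: no, aaca/cb meet in 1. 2b->2: ok.
cc: 2c undefined. 2c->0: ok.
All examples now run through 3 states with every (state, symbol) defined. Accept strings end in {0,1}, Reject strings end in {2}; accept={0,1}.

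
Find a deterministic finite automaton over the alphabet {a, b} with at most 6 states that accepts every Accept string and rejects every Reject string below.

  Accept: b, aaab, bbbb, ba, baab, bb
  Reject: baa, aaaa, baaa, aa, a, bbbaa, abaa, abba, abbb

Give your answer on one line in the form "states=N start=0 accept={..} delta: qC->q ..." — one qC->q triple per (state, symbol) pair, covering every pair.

states=3 start=0 accept={1,2} delta: 0a->0 0b->1 1a->2 1b->2 2a->0 2b->0

Fold the examples into a partial DFA from state 0: repeatedly fix the first undefined (state, symbol) met by the shortest-then-alphabetical prefix, trying targets in increasing order and rejecting any under which an Accept and a Reject string meet in one state with the same remainder; add a state when all current targets are rejected. Accepting states are where Accept strings end.
a: 0a undefined. 0a->0: ok.
b: 0b undefined. 0b->0: no, b/baa meet in 0. Open state 1: 0b->1.
ba: 1a undefined. 1a->0: no, ba/baa meet in 0. 1a->1: no, b/baa meet in 1. Open state 2: 1a->2.
bb: 1b undefined. 1b->0: no, b/abbb meet in 1. 1b->1: no, b/abbb meet in 1. 1b->2: ok.
baa: 2a undefined. 2a->0: ok.
bbb: 2b undefined. 2b->0: ok.
All examples now run through 3 states with every (state, symbol) defined. Accept strings end in {1,2}, Reject strings end in {0}; accept={1,2}.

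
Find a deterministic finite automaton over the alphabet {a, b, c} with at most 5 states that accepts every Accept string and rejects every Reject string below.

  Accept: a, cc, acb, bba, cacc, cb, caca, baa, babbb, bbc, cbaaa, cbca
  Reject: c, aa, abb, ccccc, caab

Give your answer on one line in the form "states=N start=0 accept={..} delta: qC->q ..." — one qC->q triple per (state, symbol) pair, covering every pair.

Fold the examples into a partial DFA from state 0: repeatedly fix the first undefined (state, symbol) met by the shortest-then-alphabetical prefix, trying targets in increasing order and rejecting any under which an Accept and a Reject string meet in one state with the same remainder; add a state when all current targets are rejected. Accepting states are where Accept strings end.
a: 0a undefined. 0a->0: no, a/aa meet in 0. Open state 1: 0a->1.
b: 0b undefined. 0b->0: no, baa/aa meet in 1 with "a" left. 0b->1: ok.
c: 0c undefined. 0c->0: no, cc/c meet in 0. 0c->1: no, a/c meet in 1. Open state 2: 0c->2.
aa: 1a undefined. 1a->0: no, babbb/abb meet in 1 with "bb" left. 1a->1: no, a/aa meet in 1. 1a->2: ok.
ab: 1b undefined. 1b->0: no, a/abb meet in 1. 1b->1: no, a/abb meet in 1. 1b->2: no, cb/abb meet in 2 with "b" left. Open state 3: 1b->3.
ac: 1c undefined. 1c->0: ok.
ca: 2a undefined. 2a->0: ok.
cb: 2b undefined. 2b->0: no, babbb/caab meet in 3. 2b->1: no, babbb/abb meet in 3 with "b" left. 2b->2: no, cb/c meet in 2. 2b->3: no, cb/caab meet in 3. Open state 4: 2b->4.
cc: 2c undefined. 2c->0: ok.
abb: 3b undefined. 3b->0: no, cc/abb meet in 0. 3b->1: no, a/abb meet in 1. 3b->2: ok.
bba: 3a undefined. 3a->0: ok.
bbc: 3c undefined. 3c->0: ok.
cba: 4a undefined. 4a->0: no, cbaaa/c meet in 2. 4a->1: ok.
cbc: 4c undefined. 4c->0: ok.
babb: 4b undefined. 4b->0: ok.
All examples now run through 5 states with every (state, symbol) defined. Accept strings end in {0,1,4}, Reject strings end in {2,3}; accept={0,1,4}.

states=5 start=0 accept={0,1,4} delta: 0a->1 0b->1 0c->2 1a->2 1b->3 1c->0 2a->0 2b->4 2c->0 3a->0 3b->2 3c->0 4a->1 4b->0 4c->0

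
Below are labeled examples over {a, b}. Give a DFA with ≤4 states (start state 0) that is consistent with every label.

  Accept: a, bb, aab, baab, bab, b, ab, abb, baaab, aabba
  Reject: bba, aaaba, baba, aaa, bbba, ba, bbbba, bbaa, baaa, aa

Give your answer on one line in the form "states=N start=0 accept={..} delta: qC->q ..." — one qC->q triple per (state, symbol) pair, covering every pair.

Fold the examples into a partial DFA from state 0: repeatedly fix the first undefined (state, symbol) met by the shortest-then-alphabetical prefix, trying targets in increasing order and rejecting any under which an Accept and a Reject string meet in one state with the same remainder; add a state when all current targets are rejected. Accepting states are where Accept strings end.
a: 0a undefined. 0a->0: no, a/aaa meet in 0. Open state 1: 0a->1.
b: 0b undefined. 0b->0: no, a/bba meet in 1. 0b->1: ok.
aa: 1a undefined. 1a->0: no, a/aaa meet in 1. 1a->1: no, a/aaa meet in 1. Open state 2: 1a->2.
ab: 1b undefined. 1b->0: no, a/bba meet in 1. 1b->1: ok.
aaa: 2a undefined. 2a->0: no, a/baaa meet in 1. 2a->1: no, a/aaa meet in 1. 2a->2: ok.
aab: 2b undefined. 2b->0: no, a/aaaba meet in 1. 2b->1: no, aabba/bba meet in 2. 2b->2: no, aab/bba meet in 2. Open state 3: 2b->3.
aabb: 3b undefined. 3b->0: ok.
baba: 3a undefined. 3a->0: ok.
All examples now run through 4 states with every (state, symbol) defined. Accept strings end in {1,3}, Reject strings end in {0,2}; accept={1,3}.

states=4 start=0 accept={1,3} delta: 0a->1 0b->1 1a->2 1b->1 2a->2 2b->3 3a->0 3b->0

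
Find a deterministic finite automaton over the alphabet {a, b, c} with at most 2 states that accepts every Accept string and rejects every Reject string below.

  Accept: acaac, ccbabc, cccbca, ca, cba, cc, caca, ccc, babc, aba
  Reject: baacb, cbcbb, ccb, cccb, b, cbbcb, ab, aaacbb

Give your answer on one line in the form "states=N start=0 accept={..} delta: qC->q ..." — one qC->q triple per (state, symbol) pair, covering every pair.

State merging on the prefix tree: take the shortest (then alphabetical) example prefix whose next move is undefined and point that move at state 0, else 1, else 2, ...; a target is out if some Accept/Reject pair would then sit in one state with the same input left (inseparable). If every existing state is out, open a new one.
a: 0a undefined. 0a->0: ok.
b: 0b undefined. 0b->0: no, aba/b meet in 0. Open state 1: 0b->1.
c: 0c undefined. 0c->0: ok.
ba: 1a undefined. 1a->0: ok.
cbb: 1b undefined. 1b->0: no, acaac/aaacbb meet in 0. 1b->1: ok.
cbc: 1c undefined. 1c->0: ok.
All examples now run through 2 states with every (state, symbol) defined. Accept strings end in {0}, Reject strings end in {1}; accept={0}.

states=2 start=0 accept={0} delta: 0a->0 0b->1 0c->0 1a->0 1b->1 1c->0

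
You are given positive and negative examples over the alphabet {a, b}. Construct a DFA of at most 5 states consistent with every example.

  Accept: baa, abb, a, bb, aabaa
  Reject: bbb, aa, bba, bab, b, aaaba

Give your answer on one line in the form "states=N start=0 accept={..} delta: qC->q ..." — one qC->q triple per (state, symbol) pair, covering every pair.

State merging on the prefix tree: take the shortest (then alphabetical) example prefix whose next move is undefined and point that move at state 0, else 1, else 2, ...; a target is out if some Accept/Reject pair would then sit in one state with the same input left (inseparable). If every existing state is out, open a new one.
a: 0a undefined. 0a->0: no, a/aa meet in 0. Open state 1: 0a->1.
b: 0b undefined. 0b->0: no, baa/aa meet in 1 with "a" left. 0b->1: no, abb/bbb meet in 1 with "bb" left. Open state 2: 0b->2.
aa: 1a undefined. 1a->0: ok.
ab: 1b undefined. 1b->0: no, abb/b meet in 2. 1b->1: ok.
ba: 2a undefined. 2a->0: ok.
bb: 2b undefined. 2b->0: no, baa/bba meet in 1. 2b->1: no, baa/bbb meet in 1. 2b->2: no, bb/bbb meet in 2. Open state 3: 2b->3.
bba: 3a undefined. 3a->0: ok.
bbb: 3b undefined. 3b->0: ok.
All examples now run through 4 states with every (state, symbol) defined. Accept strings end in {1,3}, Reject strings end in {0,2}; accept={1,3}.

states=4 start=0 accept={1,3} delta: 0a->1 0b->2 1a->0 1b->1 2a->0 2b->3 3a->0 3b->0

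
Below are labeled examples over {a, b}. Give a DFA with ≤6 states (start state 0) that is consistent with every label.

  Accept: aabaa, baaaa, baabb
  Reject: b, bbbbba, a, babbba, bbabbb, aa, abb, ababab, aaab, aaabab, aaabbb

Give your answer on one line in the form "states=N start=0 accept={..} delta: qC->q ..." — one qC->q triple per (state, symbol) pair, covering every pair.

states=4 start=0 accept={3} delta: 0a->0 0b->1 1a->2 1b->0 2a->3 2b->0 3a->2 3b->3

State merging on the prefix tree: take the shortest (then alphabetical) example prefix whose next move is undefined and point that move at state 0, else 1, else 2, ...; a target is out if some Accept/Reject pair would then sit in one state with the same input left (inseparable). If every existing state is out, open a new one.
a: 0a undefined. 0a->0: ok.
b: 0b undefined. 0b->0: no, aabaa/b meet in 0. Open state 1: 0b->1.
ba: 1a undefined. 1a->0: no, aabaa/a meet in 0. 1a->1: no, aabaa/b meet in 1. Open state 2: 1a->2.
bb: 1b undefined. 1b->0: ok.
baa: 2a undefined. 2a->0: no, aabaa/a meet in 0. 2a->1: no, aabaa/b meet in 1. 2a->2: no, aabaa/bbbbba meet in 2. Open state 3: 2a->3.
bab: 2b undefined. 2b->0: ok.
baaa: 3a undefined. 3a->0: no, baaaa/a meet in 0. 3a->1: no, baaaa/bbbbba meet in 2. 3a->2: ok.
baab: 3b undefined. 3b->0: no, baabb/b meet in 1. 3b->1: no, baabb/a meet in 0. 3b->2: no, baabb/a meet in 0. 3b->3: ok.
All examples now run through 4 states with every (state, symbol) defined. Accept strings end in {3}, Reject strings end in {0,1,2}; accept={3}.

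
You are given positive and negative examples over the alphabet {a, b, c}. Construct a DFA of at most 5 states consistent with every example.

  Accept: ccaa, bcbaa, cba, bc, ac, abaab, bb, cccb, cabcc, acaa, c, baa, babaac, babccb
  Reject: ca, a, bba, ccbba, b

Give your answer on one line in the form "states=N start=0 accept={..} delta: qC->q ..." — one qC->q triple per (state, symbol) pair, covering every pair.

states=5 start=0 accept={2,3,4} delta: 0a->0 0b->1 0c->2 1a->3 1b->2 1c->2 2a->1 2b->1 2c->3 3a->3 3b->4 3c->3 4a->0 4b->0 4c->2

Grow the machine one transition at a time. Run the examples from 0; the earliest place one falls off (shortest prefix, ties alphabetical) gets sent to the lowest-numbered state that keeps every Accept/Reject pair distinguishable — a pair clashes when both reach the same state with identical unread suffix — and to a fresh state only if none does.
a: 0a undefined. 0a->0: ok.
b: 0b undefined. 0b->0: no, abaab/a meet in 0. Open state 1: 0b->1.
c: 0c undefined. 0c->0: no, ccaa/ca meet in 0. 0c->1: no, cba/bba meet in 1 with "ba" left. Open state 2: 0c->2.
ba: 1a undefined. 1a->0: no, abaab/b meet in 1. 1a->1: no, baa/b meet in 1. 1a->2: no, baa/ca meet in 2 with "a" left. Open state 3: 1a->3.
bb: 1b undefined. 1b->0: no, bb/a meet in 0. 1b->1: no, bb/b meet in 1. 1b->2: ok.
bc: 1c undefined. 1c->0: no, bc/a meet in 0. 1c->1: no, bc/b meet in 1. 1c->2: ok.
ca: 2a undefined. 2a->0: no, acaa/ca meet in 0. 2a->1: ok.
cb: 2b undefined. 2b->0: no, bcbaa/a meet in 0. 2b->1: ok.
cc: 2c undefined. 2c->0: no, ccaa/a meet in 0. 2c->1: no, cba/ccbba meet in 3. 2c->2: no, cccb/ca meet in 1. 2c->3: ok.
baa: 3a undefined. 3a->0: no, ccaa/a meet in 0. 3a->1: no, bcbaa/ca meet in 1. 3a->2: no, ccaa/ca meet in 1. 3a->3: ok.
bab: 3b undefined. 3b->0: no, ccaa/ccbba meet in 3. 3b->1: no, abaab/ca meet in 1. 3b->2: no, ccaa/ccbba meet in 3. 3b->3: no, ccaa/ccbba meet in 3. Open state 4: 3b->4.
ccc: 3c undefined. 3c->0: no, cccb/ca meet in 1. 3c->1: no, cabcc/ca meet in 1. 3c->2: no, cccb/ca meet in 1. 3c->3: ok.
baba: 4a undefined. 4a->0: ok.
babc: 4c undefined. 4c->0: no, babccb/ca meet in 1. 4c->1: no, babccb/ca meet in 1. 4c->2: ok.
ccbb: 4b undefined. 4b->0: ok.
All examples now run through 5 states with every (state, symbol) defined. Accept strings end in {2,3,4}, Reject strings end in {0,1}; accept={2,3,4}.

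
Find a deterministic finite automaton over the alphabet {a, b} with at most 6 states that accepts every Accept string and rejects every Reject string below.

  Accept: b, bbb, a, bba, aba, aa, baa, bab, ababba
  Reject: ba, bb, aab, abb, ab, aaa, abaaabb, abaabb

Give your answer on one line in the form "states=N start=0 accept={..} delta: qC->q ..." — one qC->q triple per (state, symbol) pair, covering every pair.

State merging on the prefix tree: take the shortest (then alphabetical) example prefix whose next move is undefined and point that move at state 0, else 1, else 2, ...; a target is out if some Accept/Reject pair would then sit in one state with the same input left (inseparable). If every existing state is out, open a new one.
a: 0a undefined. 0a->0: no, b/aab meet in 0 with "b" left. Open state 1: 0a->1.
b: 0b undefined. 0b->0: no, b/bb meet in 0. 0b->1: no, bbb/abb meet in 1 with "bb" left. Open state 2: 0b->2.
aa: 1a undefined. 1a->0: no, b/aab meet in 2. 1a->1: no, a/aaa meet in 1. 1a->2: ok.
ab: 1b undefined. 1b->0: no, b/abb meet in 2. 1b->1: no, a/abb meet in 1. 1b->2: no, b/ab meet in 2. Open state 3: 1b->3.
ba: 2a undefined. 2a->0: ok.
bb: 2b undefined. 2b->0: ok.
aba: 3a undefined. 3a->0: no, b/abaaabb meet in 2. 3a->1: no, b/abaabb meet in 2. 3a->2: no, ababba/ba meet in 0. 3a->3: no, aba/ab meet in 3. Open state 4: 3a->4.
abb: 3b undefined. 3b->0: ok.
abaa: 4a undefined. 4a->0: ok.
abab: 4b undefined. 4b->0: no, ababba/ba meet in 0. 4b->1: ok.
All examples now run through 5 states with every (state, symbol) defined. Accept strings end in {1,2,4}, Reject strings end in {0,3}; accept={1,2,4}.

states=5 start=0 accept={1,2,4} delta: 0a->1 0b->2 1a->2 1b->3 2a->0 2b->0 3a->4 3b->0 4a->0 4b->1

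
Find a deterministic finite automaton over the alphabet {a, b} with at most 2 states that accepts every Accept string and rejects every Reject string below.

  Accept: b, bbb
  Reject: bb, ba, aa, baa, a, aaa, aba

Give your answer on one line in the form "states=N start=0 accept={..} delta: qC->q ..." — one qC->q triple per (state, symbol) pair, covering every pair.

states=2 start=0 accept={1} delta: 0a->0 0b->1 1a->0 1b->0

Grow the machine one transition at a time. Run the examples from 0; the earliest place one falls off (shortest prefix, ties alphabetical) gets sent to the lowest-numbered state that keeps every Accept/Reject pair distinguishable — a pair clashes when both reach the same state with identical unread suffix — and to a fresh state only if none does.
a: 0a undefined. 0a->0: ok.
b: 0b undefined. 0b->0: no, b/bb meet in 0. Open state 1: 0b->1.
ba: 1a undefined. 1a->0: ok.
bb: 1b undefined. 1b->0: ok.
All examples now run through 2 states with every (state, symbol) defined. Accept strings end in {1}, Reject strings end in {0}; accept={1}.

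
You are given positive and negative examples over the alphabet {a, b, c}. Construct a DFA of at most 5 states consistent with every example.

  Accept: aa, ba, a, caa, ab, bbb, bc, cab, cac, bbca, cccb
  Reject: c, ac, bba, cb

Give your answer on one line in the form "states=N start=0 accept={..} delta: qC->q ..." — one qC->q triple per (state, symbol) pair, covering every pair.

states=4 start=0 accept={0,1,3} delta: 0a->0 0b->1 0c->2 1a->0 1b->3 1c->0 2a->1 2b->2 2c->1 3a->2 3b->0 3c->0

State merging on the prefix tree: take the shortest (then alphabetical) example prefix whose next move is undefined and point that move at state 0, else 1, else 2, ...; a target is out if some Accept/Reject pair would then sit in one state with the same input left (inseparable). If every existing state is out, open a new one.
a: 0a undefined. 0a->0: ok.
b: 0b undefined. 0b->0: no, aa/bba meet in 0. Open state 1: 0b->1.
c: 0c undefined. 0c->0: no, aa/c meet in 0. 0c->1: no, ab/c meet in 1. Open state 2: 0c->2.
ba: 1a undefined. 1a->0: ok.
bb: 1b undefined. 1b->0: no, aa/bba meet in 0. 1b->1: no, aa/bba meet in 0. 1b->2: no, bbb/cb meet in 2 with "b" left. Open state 3: 1b->3.
bc: 1c undefined. 1c->0: ok.
ca: 2a undefined. 2a->0: no, cac/c meet in 2. 2a->1: ok.
cb: 2b undefined. 2b->0: no, aa/cb meet in 0. 2b->1: no, ab/cb meet in 1. 2b->2: ok.
cc: 2c undefined. 2c->0: no, cccb/c meet in 2. 2c->1: ok.
bba: 3a undefined. 3a->0: no, aa/bba meet in 0. 3a->1: no, ab/bba meet in 1. 3a->2: ok.
bbb: 3b undefined. 3b->0: ok.
bbc: 3c undefined. 3c->0: ok.
All examples now run through 4 states with every (state, symbol) defined. Accept strings end in {0,1,3}, Reject strings end in {2}; accept={0,1,3}.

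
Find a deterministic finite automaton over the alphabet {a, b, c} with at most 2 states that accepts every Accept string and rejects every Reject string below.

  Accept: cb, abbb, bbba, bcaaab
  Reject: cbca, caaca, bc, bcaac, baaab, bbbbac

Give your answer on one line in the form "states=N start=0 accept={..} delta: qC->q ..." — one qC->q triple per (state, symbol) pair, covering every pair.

State merging on the prefix tree: take the shortest (then alphabetical) example prefix whose next move is undefined and point that move at state 0, else 1, else 2, ...; a target is out if some Accept/Reject pair would then sit in one state with the same input left (inseparable). If every existing state is out, open a new one.
a: 0a undefined. 0a->0: ok.
b: 0b undefined. 0b->0: no, abbb/baaab meet in 0. Open state 1: 0b->1.
c: 0c undefined. 0c->0: ok.
ba: 1a undefined. 1a->0: no, cb/baaab meet in 1. 1a->1: ok.
bb: 1b undefined. 1b->0: ok.
bc: 1c undefined. 1c->0: ok.
All examples now run through 2 states with every (state, symbol) defined. Accept strings end in {1}, Reject strings end in {0}; accept={1}.

states=2 start=0 accept={1} delta: 0a->0 0b->1 0c->0 1a->1 1b->0 1c->0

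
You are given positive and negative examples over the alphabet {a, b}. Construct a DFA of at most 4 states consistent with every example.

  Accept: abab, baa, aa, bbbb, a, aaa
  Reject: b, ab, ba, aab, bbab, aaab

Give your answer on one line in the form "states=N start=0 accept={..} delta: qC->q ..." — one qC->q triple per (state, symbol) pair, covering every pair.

Grow the machine one transition at a time. Run the examples from 0; the earliest place one falls off (shortest prefix, ties alphabetical) gets sent to the lowest-numbered state that keeps every Accept/Reject pair distinguishable — a pair clashes when both reach the same state with identical unread suffix — and to a fresh state only if none does.
a: 0a undefined. 0a->0: ok.
b: 0b undefined. 0b->0: no, abab/b meet in 0. Open state 1: 0b->1.
ba: 1a undefined. 1a->0: no, abab/b meet in 1. 1a->1: no, baa/b meet in 1. Open state 2: 1a->2.
bb: 1b undefined. 1b->0: ok.
baa: 2a undefined. 2a->0: ok.
abab: 2b undefined. 2b->0: ok.
All examples now run through 3 states with every (state, symbol) defined. Accept strings end in {0}, Reject strings end in {1,2}; accept={0}.

states=3 start=0 accept={0} delta: 0a->0 0b->1 1a->2 1b->0 2a->0 2b->0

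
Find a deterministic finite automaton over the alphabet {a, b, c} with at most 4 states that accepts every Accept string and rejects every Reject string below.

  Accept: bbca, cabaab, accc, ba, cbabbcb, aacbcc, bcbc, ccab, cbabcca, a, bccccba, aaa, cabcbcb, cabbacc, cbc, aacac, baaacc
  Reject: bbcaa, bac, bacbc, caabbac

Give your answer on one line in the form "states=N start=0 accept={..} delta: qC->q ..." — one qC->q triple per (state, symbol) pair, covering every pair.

State merging on the prefix tree: take the shortest (then alphabetical) example prefix whose next move is undefined and point that move at state 0, else 1, else 2, ...; a target is out if some Accept/Reject pair would then sit in one state with the same input left (inseparable). If every existing state is out, open a new one.
a: 0a undefined. 0a->0: ok.
b: 0b undefined. 0b->0: no, bcbc/bacbc meet in 0 with "cbc" left. Open state 1: 0b->1.
c: 0c undefined. 0c->0: ok.
ba: 1a undefined. 1a->0: no, accc/bac meet in 0. 1a->1: no, bcbc/bacbc meet in 1 with "cbc" left. Open state 2: 1a->2.
bb: 1b undefined. 1b->0: no, bbca/bbcaa meet in 0. 1b->1: ok.
bc: 1c undefined. 1c->0: no, bbca/bbcaa meet in 0. 1c->1: ok.
baa: 2a undefined. 2a->0: no, accc/bbcaa meet in 0. 2a->1: no, cabaab/bbcaa meet in 1. 2a->2: no, bbca/bbcaa meet in 2. Open state 3: 2a->3.
bac: 2c undefined. 2c->0: no, accc/bac meet in 0. 2c->1: no, aacbcc/bac meet in 1. 2c->2: no, bbca/bac meet in 2. 2c->3: ok.
baaa: 3a undefined. 3a->0: ok.
bacb: 3b undefined. 3b->0: no, cabaab/bacbc meet in 0. 3b->1: no, cabaab/bacbc meet in 1. 3b->2: ok.
cbab: 2b undefined. 2b->0: ok.
cabbacc: 3c undefined. 3c->0: ok.
All examples now run through 4 states with every (state, symbol) defined. Accept strings end in {0,1,2}, Reject strings end in {3}; accept={0,1,2}.

states=4 start=0 accept={0,1,2} delta: 0a->0 0b->1 0c->0 1a->2 1b->1 1c->1 2a->3 2b->0 2c->3 3a->0 3b->2 3c->0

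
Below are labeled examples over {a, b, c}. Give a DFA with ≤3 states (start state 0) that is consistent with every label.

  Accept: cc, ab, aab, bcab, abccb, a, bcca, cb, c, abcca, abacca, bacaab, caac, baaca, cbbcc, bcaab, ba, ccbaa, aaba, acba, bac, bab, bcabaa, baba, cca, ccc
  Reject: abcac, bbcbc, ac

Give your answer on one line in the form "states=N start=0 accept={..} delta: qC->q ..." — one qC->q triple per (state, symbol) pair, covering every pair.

Grow the machine one transition at a time. Run the examples from 0; the earliest place one falls off (shortest prefix, ties alphabetical) gets sent to the lowest-numbered state that keeps every Accept/Reject pair distinguishable — a pair clashes when both reach the same state with identical unread suffix — and to a fresh state only if none does.
a: 0a undefined. 0a->0: no, c/ac meet in 0 with "c" left. Open state 1: 0a->1.
b: 0b undefined. 0b->0: no, bac/ac meet in 1 with "c" left. 0b->1: ok.
c: 0c undefined. 0c->0: ok.
aa: 1a undefined. 1a->0: ok.
ab: 1b undefined. 1b->0: ok.
ac: 1c undefined. 1c->0: no, cc/abcac meet in 0. 1c->1: no, aab/abcac meet in 1. Open state 2: 1c->2.
acb: 2b undefined. 2b->0: ok.
bca: 2a undefined. 2a->0: ok.
bcc: 2c undefined. 2c->0: ok.
All examples now run through 3 states with every (state, symbol) defined. Accept strings end in {0,1}, Reject strings end in {2}; accept={0,1}.

states=3 start=0 accept={0,1} delta: 0a->1 0b->1 0c->0 1a->0 1b->0 1c->2 2a->0 2b->0 2c->0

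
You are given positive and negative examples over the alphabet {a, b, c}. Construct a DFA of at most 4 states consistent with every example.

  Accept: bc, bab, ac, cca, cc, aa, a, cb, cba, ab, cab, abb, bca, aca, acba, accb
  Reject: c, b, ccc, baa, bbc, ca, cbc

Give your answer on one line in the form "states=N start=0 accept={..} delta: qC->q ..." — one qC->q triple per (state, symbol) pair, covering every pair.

State merging on the prefix tree: take the shortest (then alphabetical) example prefix whose next move is undefined and point that move at state 0, else 1, else 2, ...; a target is out if some Accept/Reject pair would then sit in one state with the same input left (inseparable). If every existing state is out, open a new one.
a: 0a undefined. 0a->0: no, ac/c meet in 0 with "c" left. Open state 1: 0a->1.
b: 0b undefined. 0b->0: no, bc/c meet in 0 with "c" left. 0b->1: no, a/b meet in 1. Open state 2: 0b->2.
c: 0c undefined. 0c->0: no, bc/cbc meet in 2 with "c" left. 0c->1: no, aa/ca meet in 1 with "a" left. 0c->2: ok.
aa: 1a undefined. 1a->0: ok.
ab: 1b undefined. 1b->0: no, abb/c meet in 2. 1b->1: ok.
ac: 1c undefined. 1c->0: no, acba/ca meet in 2 with "a" left. 1c->1: ok.
ba: 2a undefined. 2a->0: no, bab/c meet in 2. 2a->1: no, bab/ca meet in 1. 2a->2: ok.
bb: 2b undefined. 2b->0: ok.
bc: 2c undefined. 2c->0: ok.
All examples now run through 3 states with every (state, symbol) defined. Accept strings end in {0,1}, Reject strings end in {2}; accept={0,1}.

states=3 start=0 accept={0,1} delta: 0a->1 0b->2 0c->2 1a->0 1b->1 1c->1 2a->2 2b->0 2c->0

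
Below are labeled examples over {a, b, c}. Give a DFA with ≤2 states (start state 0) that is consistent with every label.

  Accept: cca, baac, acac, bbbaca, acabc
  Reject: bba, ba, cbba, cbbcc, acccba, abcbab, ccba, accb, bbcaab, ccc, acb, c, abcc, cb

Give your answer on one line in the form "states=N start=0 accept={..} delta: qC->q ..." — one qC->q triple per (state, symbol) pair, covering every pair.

Grow the machine one transition at a time. Run the examples from 0; the earliest place one falls off (shortest prefix, ties alphabetical) gets sent to the lowest-numbered state that keeps every Accept/Reject pair distinguishable — a pair clashes when both reach the same state with identical unread suffix — and to a fresh state only if none does.
a: 0a undefined. 0a->0: ok.
b: 0b undefined. 0b->0: no, baac/c meet in 0 with "c" left. Open state 1: 0b->1.
c: 0c undefined. 0c->0: no, cca/ccc meet in 0. 0c->1: ok.
ba: 1a undefined. 1a->0: no, baac/c meet in 1. 1a->1: ok.
bb: 1b undefined. 1b->0: no, acabc/ba meet in 1. 1b->1: ok.
cc: 1c undefined. 1c->0: ok.
All examples now run through 2 states with every (state, symbol) defined. Accept strings end in {0}, Reject strings end in {1}; accept={0}.

states=2 start=0 accept={0} delta: 0a->0 0b->1 0c->1 1a->1 1b->1 1c->0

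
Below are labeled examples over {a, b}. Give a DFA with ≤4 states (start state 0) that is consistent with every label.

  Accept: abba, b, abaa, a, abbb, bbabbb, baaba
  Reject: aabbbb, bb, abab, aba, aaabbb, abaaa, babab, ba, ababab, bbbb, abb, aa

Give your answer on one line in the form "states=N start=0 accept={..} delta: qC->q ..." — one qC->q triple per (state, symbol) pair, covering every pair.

states=4 start=0 accept={1,2} delta: 0a->1 0b->2 1a->3 1b->2 2a->3 2b->0 3a->2 3b->3

Grow the machine one transition at a time. Run the examples from 0; the earliest place one falls off (shortest prefix, ties alphabetical) gets sent to the lowest-numbered state that keeps every Accept/Reject pair distinguishable — a pair clashes when both reach the same state with identical unread suffix — and to a fresh state only if none does.
a: 0a undefined. 0a->0: no, a/aa meet in 0. Open state 1: 0a->1.
b: 0b undefined. 0b->0: no, b/bb meet in 0. 0b->1: no, abbb/bbbb meet in 1 with "bbb" left. Open state 2: 0b->2.
aa: 1a undefined. 1a->0: no, abbb/aaabbb meet in 1 with "bbb" left. 1a->1: no, a/aa meet in 1. 1a->2: no, b/aa meet in 2. Open state 3: 1a->3.
ab: 1b undefined. 1b->0: no, abba/ba meet in 2 with "a" left. 1b->1: no, abba/aba meet in 3. 1b->2: ok.
ba: 2a undefined. 2a->0: no, b/abab meet in 2. 2a->1: no, b/abab meet in 2. 2a->2: no, b/aba meet in 2. 2a->3: ok.
bb: 2b undefined. 2b->0: ok.
aaa: 3a undefined. 3a->0: no, abba/abaaa meet in 1. 3a->1: no, b/aaabbb meet in 2. 3a->2: ok.
aab: 3b undefined. 3b->0: no, b/aabbbb meet in 2. 3b->1: no, abba/abab meet in 1. 3b->2: no, b/abab meet in 2. 3b->3: ok.
All examples now run through 4 states with every (state, symbol) defined. Accept strings end in {1,2}, Reject strings end in {0,3}; accept={1,2}.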